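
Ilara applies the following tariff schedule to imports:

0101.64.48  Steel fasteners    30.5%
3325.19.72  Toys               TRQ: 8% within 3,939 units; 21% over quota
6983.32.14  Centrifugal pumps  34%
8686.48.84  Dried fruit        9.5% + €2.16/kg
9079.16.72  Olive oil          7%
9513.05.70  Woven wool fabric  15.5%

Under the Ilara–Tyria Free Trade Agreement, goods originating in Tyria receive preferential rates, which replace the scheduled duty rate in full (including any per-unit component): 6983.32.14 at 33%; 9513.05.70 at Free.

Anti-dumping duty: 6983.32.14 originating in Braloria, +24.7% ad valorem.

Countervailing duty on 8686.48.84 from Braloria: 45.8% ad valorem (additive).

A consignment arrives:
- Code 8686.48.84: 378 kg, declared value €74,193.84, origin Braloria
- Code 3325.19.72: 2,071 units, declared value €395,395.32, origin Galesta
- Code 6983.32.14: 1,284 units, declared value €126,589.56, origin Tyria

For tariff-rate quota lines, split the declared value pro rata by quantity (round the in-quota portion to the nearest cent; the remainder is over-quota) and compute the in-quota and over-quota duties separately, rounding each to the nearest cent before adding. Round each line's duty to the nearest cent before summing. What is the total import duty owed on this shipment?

Line 1 (8686.48.84, Braloria, 378 kg, €74,193.84):
Base rate for 8686.48.84 is 9.5% + €2.16/kg.
Additional duty on 8686.48.84 from Braloria: +45.8%. Applied ad valorem rate: 9.5% + 45.8% = 55.3%.
Duty = €74,193.84 × 55.3% + 378 × €2.16 = €41,845.67.
Line 2 (3325.19.72, Galesta, 2,071 units, €395,395.32):
Code 3325.19.72 is under a tariff-rate quota (threshold 3,939 units). Quantity 2,071 units is within the quota, so the in-quota rate 8% applies to the full value.
Duty = €395,395.32 × 8% = €31,631.63.
Line 3 (6983.32.14, Tyria, 1,284 units, €126,589.56):
Base rate for 6983.32.14 is 34%.
Origin Tyria qualifies under the Ilara–Tyria agreement and 6983.32.14 is covered: preferential rate 33% applies instead.
The additional-duty order on 6983.32.14 targets Braloria, not Tyria; it does not apply.
Duty = €126,589.56 × 33% = €41,774.55.
Total = €41,845.67 + €31,631.63 + €41,774.55 = €115,251.85.

€115,251.85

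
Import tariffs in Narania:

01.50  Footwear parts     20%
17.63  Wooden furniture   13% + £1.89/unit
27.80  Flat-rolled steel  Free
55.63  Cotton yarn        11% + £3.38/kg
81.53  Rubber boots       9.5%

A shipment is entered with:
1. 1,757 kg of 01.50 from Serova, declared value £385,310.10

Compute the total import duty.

£77,062.02

Line 1 (01.50, Serova, 1,757 kg, £385,310.10):
Base rate for 01.50 is 20%.
Duty = £385,310.10 × 20% = £77,062.02.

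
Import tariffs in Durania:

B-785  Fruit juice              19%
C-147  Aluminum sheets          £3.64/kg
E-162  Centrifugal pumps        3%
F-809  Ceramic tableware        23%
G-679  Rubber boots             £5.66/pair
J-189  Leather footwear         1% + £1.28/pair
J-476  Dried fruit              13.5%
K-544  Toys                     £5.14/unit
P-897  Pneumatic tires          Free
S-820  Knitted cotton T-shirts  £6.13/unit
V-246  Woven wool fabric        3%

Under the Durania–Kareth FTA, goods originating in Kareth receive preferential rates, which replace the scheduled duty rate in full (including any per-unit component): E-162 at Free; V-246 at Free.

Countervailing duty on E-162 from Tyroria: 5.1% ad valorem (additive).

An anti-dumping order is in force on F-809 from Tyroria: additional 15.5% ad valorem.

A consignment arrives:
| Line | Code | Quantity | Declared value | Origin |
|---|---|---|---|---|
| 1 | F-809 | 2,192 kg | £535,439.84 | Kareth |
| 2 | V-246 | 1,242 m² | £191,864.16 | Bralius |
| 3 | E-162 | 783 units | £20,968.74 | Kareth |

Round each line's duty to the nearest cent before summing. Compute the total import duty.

Line 1 (F-809, Kareth, 2,192 kg, £535,439.84):
Base rate for F-809 is 23%.
Origin Kareth is the FTA partner but F-809 is not on the preference list; base rate stands.
The additional-duty order on F-809 targets Tyroria, not Kareth; it does not apply.
Duty = £535,439.84 × 23% = £123,151.16.
Line 2 (V-246, Bralius, 1,242 m², £191,864.16):
Base rate for V-246 is 3%.
V-246 has an FTA preferential rate, but origin Bralius is not Kareth; base rate stands.
Duty = £191,864.16 × 3% = £5,755.92.
Line 3 (E-162, Kareth, 783 units, £20,968.74):
Base rate for E-162 is 3%.
Origin Kareth qualifies under the Durania–Kareth agreement and E-162 is covered: preferential rate Free applies instead.
The additional-duty order on E-162 targets Tyroria, not Kareth; it does not apply.
Duty = £20,968.74 × 0% = £0.00.
Total = £123,151.16 + £5,755.92 + £0.00 = £128,907.08.

£128,907.08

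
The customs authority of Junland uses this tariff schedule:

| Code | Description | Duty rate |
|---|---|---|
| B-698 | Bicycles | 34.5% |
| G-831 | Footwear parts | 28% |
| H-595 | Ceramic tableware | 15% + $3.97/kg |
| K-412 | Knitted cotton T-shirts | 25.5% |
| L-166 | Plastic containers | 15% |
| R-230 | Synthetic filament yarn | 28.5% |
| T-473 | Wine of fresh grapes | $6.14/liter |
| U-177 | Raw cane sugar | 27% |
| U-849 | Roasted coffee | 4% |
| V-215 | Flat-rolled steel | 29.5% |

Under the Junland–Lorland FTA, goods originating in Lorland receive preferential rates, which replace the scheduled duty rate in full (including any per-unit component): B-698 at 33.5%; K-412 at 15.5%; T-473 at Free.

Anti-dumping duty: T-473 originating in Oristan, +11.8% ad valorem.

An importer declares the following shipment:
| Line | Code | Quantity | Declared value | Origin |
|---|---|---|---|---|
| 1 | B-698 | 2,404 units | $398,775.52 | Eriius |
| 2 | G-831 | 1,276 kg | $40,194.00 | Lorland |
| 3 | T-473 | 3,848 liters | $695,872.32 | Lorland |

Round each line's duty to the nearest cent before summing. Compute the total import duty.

Line 1 (B-698, Eriius, 2,404 units, $398,775.52):
Base rate for B-698 is 34.5%.
B-698 has an FTA preferential rate, but origin Eriius is not Lorland; base rate stands.
Duty = $398,775.52 × 34.5% = $137,577.55.
Line 2 (G-831, Lorland, 1,276 kg, $40,194.00):
Base rate for G-831 is 28%.
Origin Lorland is the FTA partner but G-831 is not on the preference list; base rate stands.
Duty = $40,194.00 × 28% = $11,254.32.
Line 3 (T-473, Lorland, 3,848 liters, $695,872.32):
Base rate for T-473 is $6.14/liter.
Origin Lorland qualifies under the Junland–Lorland agreement and T-473 is covered: preferential rate Free applies instead.
The additional-duty order on T-473 targets Oristan, not Lorland; it does not apply.
Duty = $695,872.32 × 0% = $0.00.
Total = $137,577.55 + $11,254.32 + $0.00 = $148,831.87.

$148,831.87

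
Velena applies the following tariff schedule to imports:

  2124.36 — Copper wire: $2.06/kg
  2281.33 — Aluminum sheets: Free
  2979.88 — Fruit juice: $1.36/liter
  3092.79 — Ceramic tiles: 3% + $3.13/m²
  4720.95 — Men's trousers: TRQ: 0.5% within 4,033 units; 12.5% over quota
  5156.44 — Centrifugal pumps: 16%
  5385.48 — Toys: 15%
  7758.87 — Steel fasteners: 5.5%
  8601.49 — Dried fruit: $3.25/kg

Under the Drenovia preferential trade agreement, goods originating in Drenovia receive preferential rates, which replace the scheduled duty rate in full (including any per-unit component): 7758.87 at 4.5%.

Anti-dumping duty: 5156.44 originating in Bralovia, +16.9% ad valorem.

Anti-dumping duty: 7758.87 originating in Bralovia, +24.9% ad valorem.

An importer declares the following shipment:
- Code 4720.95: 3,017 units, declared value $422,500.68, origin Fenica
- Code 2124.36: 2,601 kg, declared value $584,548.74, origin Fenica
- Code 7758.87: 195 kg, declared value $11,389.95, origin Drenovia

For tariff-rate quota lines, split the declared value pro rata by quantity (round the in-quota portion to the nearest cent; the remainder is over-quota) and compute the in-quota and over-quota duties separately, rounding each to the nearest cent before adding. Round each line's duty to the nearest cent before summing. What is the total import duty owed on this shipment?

Line 1 (4720.95, Fenica, 3,017 units, $422,500.68):
Code 4720.95 is under a tariff-rate quota (threshold 4,033 units). Quantity 3,017 units is within the quota, so the in-quota rate 0.5% applies to the full value.
Duty = $422,500.68 × 0.5% = $2,112.50.
Line 2 (2124.36, Fenica, 2,601 kg, $584,548.74):
Base rate for 2124.36 is $2.06/kg.
Duty = 2,601 × $2.06 = $5,358.06.
Line 3 (7758.87, Drenovia, 195 kg, $11,389.95):
Base rate for 7758.87 is 5.5%.
Origin Drenovia qualifies under the Velena–Drenovia agreement and 7758.87 is covered: preferential rate 4.5% applies instead.
The additional-duty order on 7758.87 targets Bralovia, not Drenovia; it does not apply.
Duty = $11,389.95 × 4.5% = $512.55.
Total = $2,112.50 + $5,358.06 + $512.55 = $7,983.11.

$7,983.11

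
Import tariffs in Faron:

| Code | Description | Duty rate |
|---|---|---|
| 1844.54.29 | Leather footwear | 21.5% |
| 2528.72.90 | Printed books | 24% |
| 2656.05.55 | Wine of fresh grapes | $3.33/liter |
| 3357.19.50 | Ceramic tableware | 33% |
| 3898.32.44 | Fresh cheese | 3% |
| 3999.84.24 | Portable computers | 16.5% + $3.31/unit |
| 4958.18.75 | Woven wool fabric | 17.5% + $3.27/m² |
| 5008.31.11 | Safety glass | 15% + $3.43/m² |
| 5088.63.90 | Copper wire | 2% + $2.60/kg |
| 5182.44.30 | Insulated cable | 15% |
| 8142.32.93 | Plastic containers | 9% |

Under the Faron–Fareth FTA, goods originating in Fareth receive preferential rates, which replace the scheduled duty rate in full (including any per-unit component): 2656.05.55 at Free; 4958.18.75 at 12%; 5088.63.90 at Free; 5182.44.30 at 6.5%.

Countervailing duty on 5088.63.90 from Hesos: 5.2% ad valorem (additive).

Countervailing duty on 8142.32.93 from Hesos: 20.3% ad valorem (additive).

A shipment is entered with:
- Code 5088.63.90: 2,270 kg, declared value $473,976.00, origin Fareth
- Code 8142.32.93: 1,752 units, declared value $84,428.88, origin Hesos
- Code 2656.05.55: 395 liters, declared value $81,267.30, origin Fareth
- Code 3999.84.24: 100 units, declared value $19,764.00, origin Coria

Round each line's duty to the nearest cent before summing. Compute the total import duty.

Line 1 (5088.63.90, Fareth, 2,270 kg, $473,976.00):
Base rate for 5088.63.90 is 2% + $2.60/kg.
Origin Fareth qualifies under the Faron–Fareth agreement and 5088.63.90 is covered: preferential rate Free applies instead.
The additional-duty order on 5088.63.90 targets Hesos, not Fareth; it does not apply.
Duty = $473,976.00 × 0% = $0.00.
Line 2 (8142.32.93, Hesos, 1,752 units, $84,428.88):
Base rate for 8142.32.93 is 9%.
Additional duty on 8142.32.93 from Hesos: +20.3%. Applied ad valorem rate: 9% + 20.3% = 29.3%.
Duty = $84,428.88 × 29.3% = $24,737.66.
Line 3 (2656.05.55, Fareth, 395 liters, $81,267.30):
Base rate for 2656.05.55 is $3.33/liter.
Origin Fareth qualifies under the Faron–Fareth agreement and 2656.05.55 is covered: preferential rate Free applies instead.
Duty = $81,267.30 × 0% = $0.00.
Line 4 (3999.84.24, Coria, 100 units, $19,764.00):
Base rate for 3999.84.24 is 16.5% + $3.31/unit.
Duty = $19,764.00 × 16.5% + 100 × $3.31 = $3,592.06.
Total = $0.00 + $24,737.66 + $0.00 + $3,592.06 = $28,329.72.

$28,329.72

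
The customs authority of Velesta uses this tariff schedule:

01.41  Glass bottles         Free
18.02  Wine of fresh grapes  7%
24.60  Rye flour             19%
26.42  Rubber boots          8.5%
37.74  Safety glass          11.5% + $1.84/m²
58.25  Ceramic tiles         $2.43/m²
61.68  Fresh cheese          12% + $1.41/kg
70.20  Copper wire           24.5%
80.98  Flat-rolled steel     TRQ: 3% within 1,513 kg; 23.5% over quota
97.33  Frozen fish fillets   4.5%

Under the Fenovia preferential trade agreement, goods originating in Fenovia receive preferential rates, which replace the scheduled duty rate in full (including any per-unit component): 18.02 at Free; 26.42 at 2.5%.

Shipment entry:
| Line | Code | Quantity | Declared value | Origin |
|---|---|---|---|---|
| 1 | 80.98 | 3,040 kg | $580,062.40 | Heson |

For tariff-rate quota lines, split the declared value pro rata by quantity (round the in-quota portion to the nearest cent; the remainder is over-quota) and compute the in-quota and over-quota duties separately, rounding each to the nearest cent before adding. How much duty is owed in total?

$77,132.08

Line 1 (80.98, Heson, 3,040 kg, $580,062.40):
Code 80.98 is under a tariff-rate quota (threshold 1,513 kg). In-quota: 1,513 kg at 3%; over-quota: 1,527 kg at 23.5%.
Pro-rata value split: in-quota = $580,062.40 × 1,513/3,040 = $288,695.53; over-quota = $580,062.40 − $288,695.53 = $291,366.87.
In-quota duty = $288,695.53 × 3% = $8,660.87. Over-quota duty = $291,366.87 × 23.5% = $68,471.21.
Line duty = $8,660.87 + $68,471.21 = $77,132.08.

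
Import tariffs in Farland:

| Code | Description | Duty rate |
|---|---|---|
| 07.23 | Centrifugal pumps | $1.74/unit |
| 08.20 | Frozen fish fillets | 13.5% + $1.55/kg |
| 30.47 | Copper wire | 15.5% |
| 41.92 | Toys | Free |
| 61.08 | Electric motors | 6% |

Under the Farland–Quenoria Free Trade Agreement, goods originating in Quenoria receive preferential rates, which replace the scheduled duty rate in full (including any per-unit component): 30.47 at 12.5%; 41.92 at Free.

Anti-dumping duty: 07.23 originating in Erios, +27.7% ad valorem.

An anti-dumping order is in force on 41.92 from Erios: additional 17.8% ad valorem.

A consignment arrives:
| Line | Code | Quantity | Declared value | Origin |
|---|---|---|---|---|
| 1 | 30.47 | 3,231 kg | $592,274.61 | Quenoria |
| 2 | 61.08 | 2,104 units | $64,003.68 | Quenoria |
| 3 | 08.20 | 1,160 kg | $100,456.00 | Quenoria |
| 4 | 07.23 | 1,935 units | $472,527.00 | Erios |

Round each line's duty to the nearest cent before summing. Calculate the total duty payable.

$227,490.99

Line 1 (30.47, Quenoria, 3,231 kg, $592,274.61):
Base rate for 30.47 is 15.5%.
Origin Quenoria qualifies under the Farland–Quenoria agreement and 30.47 is covered: preferential rate 12.5% applies instead.
Duty = $592,274.61 × 12.5% = $74,034.33.
Line 2 (61.08, Quenoria, 2,104 units, $64,003.68):
Base rate for 61.08 is 6%.
Origin Quenoria is the FTA partner but 61.08 is not on the preference list; base rate stands.
Duty = $64,003.68 × 6% = $3,840.22.
Line 3 (08.20, Quenoria, 1,160 kg, $100,456.00):
Base rate for 08.20 is 13.5% + $1.55/kg.
Origin Quenoria is the FTA partner but 08.20 is not on the preference list; base rate stands.
Duty = $100,456.00 × 13.5% + 1,160 × $1.55 = $15,359.56.
Line 4 (07.23, Erios, 1,935 units, $472,527.00):
Base rate for 07.23 is $1.74/unit.
Additional duty on 07.23 from Erios: +27.7% ad valorem. Applied ad valorem rate = 27.7%.
Duty = $472,527.00 × 27.7% + 1,935 × $1.74 = $134,256.88.
Total = $74,034.33 + $3,840.22 + $15,359.56 + $134,256.88 = $227,490.99.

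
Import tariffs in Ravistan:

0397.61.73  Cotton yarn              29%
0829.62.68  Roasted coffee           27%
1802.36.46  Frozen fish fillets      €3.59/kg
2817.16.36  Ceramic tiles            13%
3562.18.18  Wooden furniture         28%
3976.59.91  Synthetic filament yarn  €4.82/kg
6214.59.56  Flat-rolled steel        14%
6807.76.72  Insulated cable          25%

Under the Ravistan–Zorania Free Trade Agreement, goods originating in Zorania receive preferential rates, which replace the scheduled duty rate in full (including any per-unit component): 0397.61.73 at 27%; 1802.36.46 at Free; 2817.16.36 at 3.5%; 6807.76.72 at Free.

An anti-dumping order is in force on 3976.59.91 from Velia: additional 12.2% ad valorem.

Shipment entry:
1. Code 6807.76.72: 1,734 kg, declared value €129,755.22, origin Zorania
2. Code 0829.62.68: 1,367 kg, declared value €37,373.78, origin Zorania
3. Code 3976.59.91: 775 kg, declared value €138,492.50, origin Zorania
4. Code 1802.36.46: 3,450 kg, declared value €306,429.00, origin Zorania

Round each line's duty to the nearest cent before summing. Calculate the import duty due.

Line 1 (6807.76.72, Zorania, 1,734 kg, €129,755.22):
Base rate for 6807.76.72 is 25%.
Origin Zorania qualifies under the Ravistan–Zorania agreement and 6807.76.72 is covered: preferential rate Free applies instead.
Duty = €129,755.22 × 0% = €0.00.
Line 2 (0829.62.68, Zorania, 1,367 kg, €37,373.78):
Base rate for 0829.62.68 is 27%.
Origin Zorania is the FTA partner but 0829.62.68 is not on the preference list; base rate stands.
Duty = €37,373.78 × 27% = €10,090.92.
Line 3 (3976.59.91, Zorania, 775 kg, €138,492.50):
Base rate for 3976.59.91 is €4.82/kg.
Origin Zorania is the FTA partner but 3976.59.91 is not on the preference list; base rate stands.
The additional-duty order on 3976.59.91 targets Velia, not Zorania; it does not apply.
Duty = 775 × €4.82 = €3,735.50.
Line 4 (1802.36.46, Zorania, 3,450 kg, €306,429.00):
Base rate for 1802.36.46 is €3.59/kg.
Origin Zorania qualifies under the Ravistan–Zorania agreement and 1802.36.46 is covered: preferential rate Free applies instead.
Duty = €306,429.00 × 0% = €0.00.
Total = €0.00 + €10,090.92 + €3,735.50 + €0.00 = €13,826.42.

€13,826.42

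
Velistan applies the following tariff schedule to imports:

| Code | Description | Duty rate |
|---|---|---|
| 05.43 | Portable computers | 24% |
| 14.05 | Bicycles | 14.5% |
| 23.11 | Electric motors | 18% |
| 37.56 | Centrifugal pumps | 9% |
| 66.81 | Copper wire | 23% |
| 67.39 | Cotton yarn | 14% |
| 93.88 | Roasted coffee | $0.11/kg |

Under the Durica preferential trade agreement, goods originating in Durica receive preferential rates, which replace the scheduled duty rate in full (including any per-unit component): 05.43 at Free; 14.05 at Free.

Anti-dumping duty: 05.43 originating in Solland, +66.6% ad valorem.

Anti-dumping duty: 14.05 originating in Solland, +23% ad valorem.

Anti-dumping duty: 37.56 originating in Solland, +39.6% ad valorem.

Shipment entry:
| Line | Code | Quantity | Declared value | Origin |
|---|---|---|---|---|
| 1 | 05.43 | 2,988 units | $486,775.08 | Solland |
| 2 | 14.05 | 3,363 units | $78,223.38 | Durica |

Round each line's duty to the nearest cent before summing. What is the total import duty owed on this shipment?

Line 1 (05.43, Solland, 2,988 units, $486,775.08):
Base rate for 05.43 is 24%.
05.43 has an FTA preferential rate, but origin Solland is not Durica; base rate stands.
Additional duty on 05.43 from Solland: +66.6%. Applied ad valorem rate: 24% + 66.6% = 90.6%.
Duty = $486,775.08 × 90.6% = $441,018.22.
Line 2 (14.05, Durica, 3,363 units, $78,223.38):
Base rate for 14.05 is 14.5%.
Origin Durica qualifies under the Velistan–Durica agreement and 14.05 is covered: preferential rate Free applies instead.
The additional-duty order on 14.05 targets Solland, not Durica; it does not apply.
Duty = $78,223.38 × 0% = $0.00.
Total = $441,018.22 + $0.00 = $441,018.22.

$441,018.22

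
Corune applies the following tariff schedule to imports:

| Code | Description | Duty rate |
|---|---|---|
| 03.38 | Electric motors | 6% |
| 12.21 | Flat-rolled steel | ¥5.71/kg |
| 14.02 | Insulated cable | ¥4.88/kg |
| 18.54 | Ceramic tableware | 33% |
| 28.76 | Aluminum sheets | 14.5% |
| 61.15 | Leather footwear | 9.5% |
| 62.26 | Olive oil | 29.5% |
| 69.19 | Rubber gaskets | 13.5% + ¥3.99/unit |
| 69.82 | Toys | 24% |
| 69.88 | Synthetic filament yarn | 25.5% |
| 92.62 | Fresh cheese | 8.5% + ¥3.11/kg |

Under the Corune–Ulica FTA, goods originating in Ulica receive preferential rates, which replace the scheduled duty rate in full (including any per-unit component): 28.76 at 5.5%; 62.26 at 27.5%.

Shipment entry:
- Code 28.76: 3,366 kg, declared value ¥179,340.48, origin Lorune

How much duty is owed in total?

¥26,004.37

Line 1 (28.76, Lorune, 3,366 kg, ¥179,340.48):
Base rate for 28.76 is 14.5%.
28.76 has an FTA preferential rate, but origin Lorune is not Ulica; base rate stands.
Duty = ¥179,340.48 × 14.5% = ¥26,004.37.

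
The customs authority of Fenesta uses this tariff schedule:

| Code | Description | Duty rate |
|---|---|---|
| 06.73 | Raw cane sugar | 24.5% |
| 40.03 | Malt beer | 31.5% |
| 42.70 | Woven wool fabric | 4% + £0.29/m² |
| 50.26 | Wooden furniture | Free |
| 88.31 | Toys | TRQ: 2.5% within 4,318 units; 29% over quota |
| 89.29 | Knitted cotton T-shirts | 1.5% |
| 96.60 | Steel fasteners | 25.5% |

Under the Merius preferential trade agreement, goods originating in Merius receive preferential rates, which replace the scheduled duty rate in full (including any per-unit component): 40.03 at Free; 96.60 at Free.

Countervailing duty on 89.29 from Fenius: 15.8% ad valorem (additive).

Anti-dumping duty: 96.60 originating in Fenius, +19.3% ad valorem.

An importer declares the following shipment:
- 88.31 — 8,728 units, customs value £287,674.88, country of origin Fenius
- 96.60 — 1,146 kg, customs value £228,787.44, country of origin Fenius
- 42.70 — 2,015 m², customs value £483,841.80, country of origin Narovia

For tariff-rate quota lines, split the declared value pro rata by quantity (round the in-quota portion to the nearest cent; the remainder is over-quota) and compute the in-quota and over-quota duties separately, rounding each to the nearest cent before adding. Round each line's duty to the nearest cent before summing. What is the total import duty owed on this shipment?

£168,145.36

Line 1 (88.31, Fenius, 8,728 units, £287,674.88):
Code 88.31 is under a tariff-rate quota (threshold 4,318 units). In-quota: 4,318 units at 2.5%; over-quota: 4,410 units at 29%.
Pro-rata value split: in-quota = £287,674.88 × 4,318/8,728 = £142,321.28; over-quota = £287,674.88 − £142,321.28 = £145,353.60.
In-quota duty = £142,321.28 × 2.5% = £3,558.03. Over-quota duty = £145,353.60 × 29% = £42,152.54.
Line duty = £3,558.03 + £42,152.54 = £45,710.57.
Line 2 (96.60, Fenius, 1,146 kg, £228,787.44):
Base rate for 96.60 is 25.5%.
96.60 has an FTA preferential rate, but origin Fenius is not Merius; base rate stands.
Additional duty on 96.60 from Fenius: +19.3%. Applied ad valorem rate: 25.5% + 19.3% = 44.8%.
Duty = £228,787.44 × 44.8% = £102,496.77.
Line 3 (42.70, Narovia, 2,015 m², £483,841.80):
Base rate for 42.70 is 4% + £0.29/m².
Duty = £483,841.80 × 4% + 2,015 × £0.29 = £19,938.02.
Total = £45,710.57 + £102,496.77 + £19,938.02 = £168,145.36.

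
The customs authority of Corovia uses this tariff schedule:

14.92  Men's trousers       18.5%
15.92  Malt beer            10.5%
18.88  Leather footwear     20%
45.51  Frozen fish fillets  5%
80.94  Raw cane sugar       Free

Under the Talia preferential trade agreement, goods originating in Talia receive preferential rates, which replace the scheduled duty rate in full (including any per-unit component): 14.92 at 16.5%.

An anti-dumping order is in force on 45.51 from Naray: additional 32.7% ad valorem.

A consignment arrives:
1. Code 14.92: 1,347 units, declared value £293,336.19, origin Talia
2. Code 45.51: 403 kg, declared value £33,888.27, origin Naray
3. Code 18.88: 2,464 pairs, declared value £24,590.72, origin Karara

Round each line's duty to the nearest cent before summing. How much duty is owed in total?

Line 1 (14.92, Talia, 1,347 units, £293,336.19):
Base rate for 14.92 is 18.5%.
Origin Talia qualifies under the Corovia–Talia agreement and 14.92 is covered: preferential rate 16.5% applies instead.
Duty = £293,336.19 × 16.5% = £48,400.47.
Line 2 (45.51, Naray, 403 kg, £33,888.27):
Base rate for 45.51 is 5%.
Additional duty on 45.51 from Naray: +32.7%. Applied ad valorem rate: 5% + 32.7% = 37.7%.
Duty = £33,888.27 × 37.7% = £12,775.88.
Line 3 (18.88, Karara, 2,464 pairs, £24,590.72):
Base rate for 18.88 is 20%.
Duty = £24,590.72 × 20% = £4,918.14.
Total = £48,400.47 + £12,775.88 + £4,918.14 = £66,094.49.

£66,094.49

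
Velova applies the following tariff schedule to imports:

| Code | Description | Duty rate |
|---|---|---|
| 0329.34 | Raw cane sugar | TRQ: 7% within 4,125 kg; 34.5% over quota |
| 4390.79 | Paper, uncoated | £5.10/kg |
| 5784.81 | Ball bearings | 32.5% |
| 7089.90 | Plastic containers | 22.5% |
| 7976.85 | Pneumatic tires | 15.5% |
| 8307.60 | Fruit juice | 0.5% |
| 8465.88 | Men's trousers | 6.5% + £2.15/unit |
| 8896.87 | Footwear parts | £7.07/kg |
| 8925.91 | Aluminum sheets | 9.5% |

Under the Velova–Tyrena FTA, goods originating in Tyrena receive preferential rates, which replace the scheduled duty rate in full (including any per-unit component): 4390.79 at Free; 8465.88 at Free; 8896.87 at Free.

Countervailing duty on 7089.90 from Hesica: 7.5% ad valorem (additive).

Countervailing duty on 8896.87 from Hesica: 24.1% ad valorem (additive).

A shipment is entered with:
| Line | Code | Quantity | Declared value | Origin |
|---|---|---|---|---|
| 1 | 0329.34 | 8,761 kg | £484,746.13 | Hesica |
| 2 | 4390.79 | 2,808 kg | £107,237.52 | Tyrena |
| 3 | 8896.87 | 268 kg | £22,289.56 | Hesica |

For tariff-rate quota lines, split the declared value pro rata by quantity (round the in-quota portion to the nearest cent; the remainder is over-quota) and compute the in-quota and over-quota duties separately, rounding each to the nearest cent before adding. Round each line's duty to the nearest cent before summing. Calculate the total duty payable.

£111,738.99

Line 1 (0329.34, Hesica, 8,761 kg, £484,746.13):
Code 0329.34 is under a tariff-rate quota (threshold 4,125 kg). In-quota: 4,125 kg at 7%; over-quota: 4,636 kg at 34.5%.
Pro-rata value split: in-quota = £484,746.13 × 4,125/8,761 = £228,236.25; over-quota = £484,746.13 − £228,236.25 = £256,509.88.
In-quota duty = £228,236.25 × 7% = £15,976.54. Over-quota duty = £256,509.88 × 34.5% = £88,495.91.
Line duty = £15,976.54 + £88,495.91 = £104,472.45.
Line 2 (4390.79, Tyrena, 2,808 kg, £107,237.52):
Base rate for 4390.79 is £5.10/kg.
Origin Tyrena qualifies under the Velova–Tyrena agreement and 4390.79 is covered: preferential rate Free applies instead.
Duty = £107,237.52 × 0% = £0.00.
Line 3 (8896.87, Hesica, 268 kg, £22,289.56):
Base rate for 8896.87 is £7.07/kg.
8896.87 has an FTA preferential rate, but origin Hesica is not Tyrena; base rate stands.
Additional duty on 8896.87 from Hesica: +24.1% ad valorem. Applied ad valorem rate = 24.1%.
Duty = £22,289.56 × 24.1% + 268 × £7.07 = £7,266.54.
Total = £104,472.45 + £0.00 + £7,266.54 = £111,738.99.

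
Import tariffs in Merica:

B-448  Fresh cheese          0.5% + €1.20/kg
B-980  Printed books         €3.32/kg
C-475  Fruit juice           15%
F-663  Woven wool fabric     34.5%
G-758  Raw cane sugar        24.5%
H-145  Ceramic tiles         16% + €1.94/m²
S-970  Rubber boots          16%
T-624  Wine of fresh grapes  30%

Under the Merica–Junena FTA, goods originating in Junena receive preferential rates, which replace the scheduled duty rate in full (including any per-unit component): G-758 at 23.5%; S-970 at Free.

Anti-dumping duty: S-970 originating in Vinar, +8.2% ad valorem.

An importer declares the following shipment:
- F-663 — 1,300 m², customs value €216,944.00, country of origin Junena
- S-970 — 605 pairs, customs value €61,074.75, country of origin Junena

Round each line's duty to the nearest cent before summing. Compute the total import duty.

€74,845.68

Line 1 (F-663, Junena, 1,300 m², €216,944.00):
Base rate for F-663 is 34.5%.
Origin Junena is the FTA partner but F-663 is not on the preference list; base rate stands.
Duty = €216,944.00 × 34.5% = €74,845.68.
Line 2 (S-970, Junena, 605 pairs, €61,074.75):
Base rate for S-970 is 16%.
Origin Junena qualifies under the Merica–Junena agreement and S-970 is covered: preferential rate Free applies instead.
The additional-duty order on S-970 targets Vinar, not Junena; it does not apply.
Duty = €61,074.75 × 0% = €0.00.
Total = €74,845.68 + €0.00 = €74,845.68.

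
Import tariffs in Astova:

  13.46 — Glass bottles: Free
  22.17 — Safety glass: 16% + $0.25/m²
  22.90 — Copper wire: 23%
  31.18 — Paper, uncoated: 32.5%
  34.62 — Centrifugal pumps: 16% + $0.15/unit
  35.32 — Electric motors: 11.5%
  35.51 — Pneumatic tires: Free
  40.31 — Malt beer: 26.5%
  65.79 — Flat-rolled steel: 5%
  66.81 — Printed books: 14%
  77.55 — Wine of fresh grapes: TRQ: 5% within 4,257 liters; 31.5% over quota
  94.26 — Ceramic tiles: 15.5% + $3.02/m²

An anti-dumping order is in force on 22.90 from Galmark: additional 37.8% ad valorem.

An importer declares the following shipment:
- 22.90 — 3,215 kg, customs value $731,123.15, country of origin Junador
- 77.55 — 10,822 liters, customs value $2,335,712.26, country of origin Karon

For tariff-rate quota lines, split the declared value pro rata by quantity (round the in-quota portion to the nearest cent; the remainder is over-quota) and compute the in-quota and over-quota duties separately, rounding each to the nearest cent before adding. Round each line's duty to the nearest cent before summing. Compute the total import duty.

$660,428.78

Line 1 (22.90, Junador, 3,215 kg, $731,123.15):
Base rate for 22.90 is 23%.
The additional-duty order on 22.90 targets Galmark, not Junador; it does not apply.
Duty = $731,123.15 × 23% = $168,158.32.
Line 2 (77.55, Karon, 10,822 liters, $2,335,712.26):
Code 77.55 is under a tariff-rate quota (threshold 4,257 liters). In-quota: 4,257 liters at 5%; over-quota: 6,565 liters at 31.5%.
Pro-rata value split: in-quota = $2,335,712.26 × 4,257/10,822 = $918,788.31; over-quota = $2,335,712.26 − $918,788.31 = $1,416,923.95.
In-quota duty = $918,788.31 × 5% = $45,939.42. Over-quota duty = $1,416,923.95 × 31.5% = $446,331.04.
Line duty = $45,939.42 + $446,331.04 = $492,270.46.
Total = $168,158.32 + $492,270.46 = $660,428.78.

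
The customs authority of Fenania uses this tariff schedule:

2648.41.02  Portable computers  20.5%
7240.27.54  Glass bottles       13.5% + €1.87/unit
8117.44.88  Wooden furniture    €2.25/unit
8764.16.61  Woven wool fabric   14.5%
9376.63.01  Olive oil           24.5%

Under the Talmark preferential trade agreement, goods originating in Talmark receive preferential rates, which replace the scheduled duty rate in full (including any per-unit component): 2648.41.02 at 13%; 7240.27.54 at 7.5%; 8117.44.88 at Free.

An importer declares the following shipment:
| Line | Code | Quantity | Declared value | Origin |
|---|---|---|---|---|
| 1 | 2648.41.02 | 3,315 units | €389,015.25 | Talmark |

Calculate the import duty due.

Line 1 (2648.41.02, Talmark, 3,315 units, €389,015.25):
Base rate for 2648.41.02 is 20.5%.
Origin Talmark qualifies under the Fenania–Talmark agreement and 2648.41.02 is covered: preferential rate 13% applies instead.
Duty = €389,015.25 × 13% = €50,571.98.

€50,571.98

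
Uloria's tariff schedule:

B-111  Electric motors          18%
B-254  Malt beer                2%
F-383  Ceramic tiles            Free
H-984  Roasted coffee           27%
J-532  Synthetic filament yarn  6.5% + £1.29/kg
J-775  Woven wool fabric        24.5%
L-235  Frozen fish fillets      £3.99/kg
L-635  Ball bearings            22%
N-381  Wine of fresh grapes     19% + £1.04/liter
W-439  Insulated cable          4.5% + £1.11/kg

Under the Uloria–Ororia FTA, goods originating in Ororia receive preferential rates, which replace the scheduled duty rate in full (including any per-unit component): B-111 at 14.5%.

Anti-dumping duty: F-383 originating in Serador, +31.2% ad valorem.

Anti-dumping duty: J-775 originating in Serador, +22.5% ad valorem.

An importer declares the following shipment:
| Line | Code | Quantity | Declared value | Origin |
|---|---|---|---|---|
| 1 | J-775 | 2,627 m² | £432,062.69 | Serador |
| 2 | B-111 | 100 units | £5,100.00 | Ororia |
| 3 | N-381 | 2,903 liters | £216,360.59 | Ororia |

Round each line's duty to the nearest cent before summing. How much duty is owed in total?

£247,936.59

Line 1 (J-775, Serador, 2,627 m², £432,062.69):
Base rate for J-775 is 24.5%.
Additional duty on J-775 from Serador: +22.5%. Applied ad valorem rate: 24.5% + 22.5% = 47%.
Duty = £432,062.69 × 47% = £203,069.46.
Line 2 (B-111, Ororia, 100 units, £5,100.00):
Base rate for B-111 is 18%.
Origin Ororia qualifies under the Uloria–Ororia agreement and B-111 is covered: preferential rate 14.5% applies instead.
Duty = £5,100.00 × 14.5% = £739.50.
Line 3 (N-381, Ororia, 2,903 liters, £216,360.59):
Base rate for N-381 is 19% + £1.04/liter.
Origin Ororia is the FTA partner but N-381 is not on the preference list; base rate stands.
Duty = £216,360.59 × 19% + 2,903 × £1.04 = £44,127.63.
Total = £203,069.46 + £739.50 + £44,127.63 = £247,936.59.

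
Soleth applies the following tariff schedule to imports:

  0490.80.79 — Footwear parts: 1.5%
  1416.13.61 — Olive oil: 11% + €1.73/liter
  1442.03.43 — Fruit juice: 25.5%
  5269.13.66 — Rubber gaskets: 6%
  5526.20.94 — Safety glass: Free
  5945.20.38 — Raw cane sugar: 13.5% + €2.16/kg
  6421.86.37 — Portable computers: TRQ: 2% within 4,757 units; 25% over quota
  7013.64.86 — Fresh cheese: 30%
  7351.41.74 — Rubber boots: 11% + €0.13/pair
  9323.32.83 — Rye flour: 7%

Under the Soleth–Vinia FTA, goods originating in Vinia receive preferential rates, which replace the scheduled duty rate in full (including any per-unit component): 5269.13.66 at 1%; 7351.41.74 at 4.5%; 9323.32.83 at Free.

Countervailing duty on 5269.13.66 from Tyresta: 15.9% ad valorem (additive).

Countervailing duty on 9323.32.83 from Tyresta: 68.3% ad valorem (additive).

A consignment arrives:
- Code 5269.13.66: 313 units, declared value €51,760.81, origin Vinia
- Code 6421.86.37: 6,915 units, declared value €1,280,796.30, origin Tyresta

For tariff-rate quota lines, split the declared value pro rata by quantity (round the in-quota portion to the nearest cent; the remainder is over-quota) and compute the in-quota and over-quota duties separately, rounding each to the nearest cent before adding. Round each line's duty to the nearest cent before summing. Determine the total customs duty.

Line 1 (5269.13.66, Vinia, 313 units, €51,760.81):
Base rate for 5269.13.66 is 6%.
Origin Vinia qualifies under the Soleth–Vinia agreement and 5269.13.66 is covered: preferential rate 1% applies instead.
The additional-duty order on 5269.13.66 targets Tyresta, not Vinia; it does not apply.
Duty = €51,760.81 × 1% = €517.61.
Line 2 (6421.86.37, Tyresta, 6,915 units, €1,280,796.30):
Code 6421.86.37 is under a tariff-rate quota (threshold 4,757 units). In-quota: 4,757 units at 2%; over-quota: 2,158 units at 25%.
Pro-rata value split: in-quota = €1,280,796.30 × 4,757/6,915 = €881,091.54; over-quota = €1,280,796.30 − €881,091.54 = €399,704.76.
In-quota duty = €881,091.54 × 2% = €17,621.83. Over-quota duty = €399,704.76 × 25% = €99,926.19.
Line duty = €17,621.83 + €99,926.19 = €117,548.02.
Total = €517.61 + €117,548.02 = €118,065.63.

€118,065.63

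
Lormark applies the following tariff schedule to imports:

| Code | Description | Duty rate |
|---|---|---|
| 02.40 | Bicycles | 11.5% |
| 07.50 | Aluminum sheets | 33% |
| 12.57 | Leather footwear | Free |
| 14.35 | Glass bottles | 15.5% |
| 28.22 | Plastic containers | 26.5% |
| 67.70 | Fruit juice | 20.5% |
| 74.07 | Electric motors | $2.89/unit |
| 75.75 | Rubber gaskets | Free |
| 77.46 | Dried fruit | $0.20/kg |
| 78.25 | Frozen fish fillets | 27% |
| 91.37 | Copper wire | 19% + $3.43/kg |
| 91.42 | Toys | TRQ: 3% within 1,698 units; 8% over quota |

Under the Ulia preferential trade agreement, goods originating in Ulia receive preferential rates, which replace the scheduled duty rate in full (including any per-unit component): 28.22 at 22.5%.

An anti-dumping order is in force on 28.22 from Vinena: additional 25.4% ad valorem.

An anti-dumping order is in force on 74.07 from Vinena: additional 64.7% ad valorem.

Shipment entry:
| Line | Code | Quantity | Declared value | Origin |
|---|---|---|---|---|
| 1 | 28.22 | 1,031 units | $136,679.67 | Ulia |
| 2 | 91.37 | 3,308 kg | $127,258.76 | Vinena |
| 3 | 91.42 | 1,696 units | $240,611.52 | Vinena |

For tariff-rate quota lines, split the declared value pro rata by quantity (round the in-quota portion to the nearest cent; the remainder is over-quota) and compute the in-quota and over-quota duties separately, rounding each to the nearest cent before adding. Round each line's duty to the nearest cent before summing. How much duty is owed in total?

Line 1 (28.22, Ulia, 1,031 units, $136,679.67):
Base rate for 28.22 is 26.5%.
Origin Ulia qualifies under the Lormark–Ulia agreement and 28.22 is covered: preferential rate 22.5% applies instead.
The additional-duty order on 28.22 targets Vinena, not Ulia; it does not apply.
Duty = $136,679.67 × 22.5% = $30,752.93.
Line 2 (91.37, Vinena, 3,308 kg, $127,258.76):
Base rate for 91.37 is 19% + $3.43/kg.
Duty = $127,258.76 × 19% + 3,308 × $3.43 = $35,525.60.
Line 3 (91.42, Vinena, 1,696 units, $240,611.52):
Code 91.42 is under a tariff-rate quota (threshold 1,698 units). Quantity 1,696 units is within the quota, so the in-quota rate 3% applies to the full value.
Duty = $240,611.52 × 3% = $7,218.35.
Total = $30,752.93 + $35,525.60 + $7,218.35 = $73,496.88.

$73,496.88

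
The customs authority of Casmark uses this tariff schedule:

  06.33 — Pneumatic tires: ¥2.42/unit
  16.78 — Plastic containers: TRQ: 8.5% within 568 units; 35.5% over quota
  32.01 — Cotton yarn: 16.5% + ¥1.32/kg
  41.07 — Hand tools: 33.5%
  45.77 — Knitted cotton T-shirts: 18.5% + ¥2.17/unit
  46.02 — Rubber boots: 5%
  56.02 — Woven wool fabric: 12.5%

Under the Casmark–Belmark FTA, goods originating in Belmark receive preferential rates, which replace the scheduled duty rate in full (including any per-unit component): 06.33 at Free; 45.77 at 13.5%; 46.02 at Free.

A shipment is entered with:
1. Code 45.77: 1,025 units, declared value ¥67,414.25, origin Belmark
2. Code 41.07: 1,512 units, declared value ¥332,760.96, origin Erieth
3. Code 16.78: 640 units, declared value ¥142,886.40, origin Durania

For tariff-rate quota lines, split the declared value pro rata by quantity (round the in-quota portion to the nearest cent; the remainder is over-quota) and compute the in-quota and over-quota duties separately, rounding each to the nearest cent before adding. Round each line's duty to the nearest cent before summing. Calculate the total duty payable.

¥137,061.36

Line 1 (45.77, Belmark, 1,025 units, ¥67,414.25):
Base rate for 45.77 is 18.5% + ¥2.17/unit.
Origin Belmark qualifies under the Casmark–Belmark agreement and 45.77 is covered: preferential rate 13.5% applies instead.
Duty = ¥67,414.25 × 13.5% = ¥9,100.92.
Line 2 (41.07, Erieth, 1,512 units, ¥332,760.96):
Base rate for 41.07 is 33.5%.
Duty = ¥332,760.96 × 33.5% = ¥111,474.92.
Line 3 (16.78, Durania, 640 units, ¥142,886.40):
Code 16.78 is under a tariff-rate quota (threshold 568 units). In-quota: 568 units at 8.5%; over-quota: 72 units at 35.5%.
Pro-rata value split: in-quota = ¥142,886.40 × 568/640 = ¥126,811.68; over-quota = ¥142,886.40 − ¥126,811.68 = ¥16,074.72.
In-quota duty = ¥126,811.68 × 8.5% = ¥10,778.99. Over-quota duty = ¥16,074.72 × 35.5% = ¥5,706.53.
Line duty = ¥10,778.99 + ¥5,706.53 = ¥16,485.52.
Total = ¥9,100.92 + ¥111,474.92 + ¥16,485.52 = ¥137,061.36.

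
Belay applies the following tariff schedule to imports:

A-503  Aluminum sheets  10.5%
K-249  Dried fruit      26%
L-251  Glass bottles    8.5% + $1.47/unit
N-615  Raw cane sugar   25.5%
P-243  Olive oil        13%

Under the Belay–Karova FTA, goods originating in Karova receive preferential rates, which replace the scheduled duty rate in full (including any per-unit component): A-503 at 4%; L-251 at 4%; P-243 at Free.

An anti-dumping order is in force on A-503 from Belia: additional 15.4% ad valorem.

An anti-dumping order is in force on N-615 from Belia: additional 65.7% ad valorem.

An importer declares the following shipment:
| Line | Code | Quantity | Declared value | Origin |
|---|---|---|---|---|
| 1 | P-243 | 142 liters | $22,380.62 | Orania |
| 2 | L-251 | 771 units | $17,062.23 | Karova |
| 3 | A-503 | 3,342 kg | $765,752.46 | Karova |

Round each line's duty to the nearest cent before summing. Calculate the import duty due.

Line 1 (P-243, Orania, 142 liters, $22,380.62):
Base rate for P-243 is 13%.
P-243 has an FTA preferential rate, but origin Orania is not Karova; base rate stands.
Duty = $22,380.62 × 13% = $2,909.48.
Line 2 (L-251, Karova, 771 units, $17,062.23):
Base rate for L-251 is 8.5% + $1.47/unit.
Origin Karova qualifies under the Belay–Karova agreement and L-251 is covered: preferential rate 4% applies instead.
Duty = $17,062.23 × 4% = $682.49.
Line 3 (A-503, Karova, 3,342 kg, $765,752.46):
Base rate for A-503 is 10.5%.
Origin Karova qualifies under the Belay–Karova agreement and A-503 is covered: preferential rate 4% applies instead.
The additional-duty order on A-503 targets Belia, not Karova; it does not apply.
Duty = $765,752.46 × 4% = $30,630.10.
Total = $2,909.48 + $682.49 + $30,630.10 = $34,222.07.

$34,222.07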